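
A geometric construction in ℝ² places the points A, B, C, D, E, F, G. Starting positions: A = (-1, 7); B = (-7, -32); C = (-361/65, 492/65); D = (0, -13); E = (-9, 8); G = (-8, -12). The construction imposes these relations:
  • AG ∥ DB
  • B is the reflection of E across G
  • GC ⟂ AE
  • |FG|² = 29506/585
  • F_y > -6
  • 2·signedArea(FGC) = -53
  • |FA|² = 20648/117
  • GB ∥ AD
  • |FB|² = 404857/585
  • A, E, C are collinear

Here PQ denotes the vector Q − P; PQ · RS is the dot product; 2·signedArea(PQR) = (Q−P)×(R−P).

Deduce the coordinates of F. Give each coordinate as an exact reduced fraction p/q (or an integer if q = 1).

F = (-881/195, -1133/195)

1. F_x = -881/195  [line -1272/65·x + 159/65·y + -371/5 = 0 ∩ |FB|² = 404857/585]
2. F_y = -1133/195  [line -1272/65·x + 159/65·y + -371/5 = 0 ∩ |FB|² = 404857/585]
   → F = (-881/195, -1133/195)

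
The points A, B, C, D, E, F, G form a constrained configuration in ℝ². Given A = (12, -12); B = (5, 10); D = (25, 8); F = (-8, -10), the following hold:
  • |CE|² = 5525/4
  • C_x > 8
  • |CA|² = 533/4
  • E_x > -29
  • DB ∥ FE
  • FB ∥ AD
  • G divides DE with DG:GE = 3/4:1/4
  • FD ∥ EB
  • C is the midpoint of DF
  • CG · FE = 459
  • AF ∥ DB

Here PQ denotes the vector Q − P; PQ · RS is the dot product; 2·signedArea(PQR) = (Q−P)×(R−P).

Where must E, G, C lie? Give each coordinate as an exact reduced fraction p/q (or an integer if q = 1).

C = (17/2, -1)
E = (-28, -8)
G = (-59/4, -4)

1. E_x = -28  [FD ∥ EB ∩ DB ∥ FE]
2. E_y = -8  [FD ∥ EB ∩ DB ∥ FE]
   → E = (-28, -8)
3. G_x = -59/4  [G divides DE with DG:GE = 3/4:1/4]
4. G_y = -4  [G divides DE with DG:GE = 3/4:1/4]
   → G = (-59/4, -4)
5. C_x = 17/2  [C is the midpoint of DF]
6. C_y = -1  [C is the midpoint of DF]
   → C = (17/2, -1)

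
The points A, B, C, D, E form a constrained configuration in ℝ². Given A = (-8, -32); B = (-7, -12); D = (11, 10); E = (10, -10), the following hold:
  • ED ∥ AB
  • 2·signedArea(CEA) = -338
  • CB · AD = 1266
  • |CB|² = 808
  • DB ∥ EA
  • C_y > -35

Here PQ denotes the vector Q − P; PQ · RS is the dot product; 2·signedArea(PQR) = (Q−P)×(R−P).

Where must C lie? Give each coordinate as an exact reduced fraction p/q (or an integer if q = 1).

1. C_x = -25  [CB · AD = 1266 ∩ 2·signedArea(CEA) = -338]
2. C_y = -34  [CB · AD = 1266 ∩ 2·signedArea(CEA) = -338]
   → C = (-25, -34)

C = (-25, -34)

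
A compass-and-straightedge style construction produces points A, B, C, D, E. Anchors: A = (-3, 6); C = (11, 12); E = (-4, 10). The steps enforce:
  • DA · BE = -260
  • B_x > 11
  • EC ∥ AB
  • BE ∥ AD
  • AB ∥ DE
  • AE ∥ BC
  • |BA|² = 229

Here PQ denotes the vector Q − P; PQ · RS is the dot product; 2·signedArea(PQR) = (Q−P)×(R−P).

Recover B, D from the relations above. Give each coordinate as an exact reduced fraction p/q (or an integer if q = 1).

B = (12, 8)
D = (-19, 8)

1. B_x = 12  [AE ∥ BC ∩ EC ∥ AB]
2. B_y = 8  [AE ∥ BC ∩ EC ∥ AB]
   → B = (12, 8)
3. D_x = -19  [AB ∥ DE ∩ BE ∥ AD]
4. D_y = 8  [AB ∥ DE ∩ BE ∥ AD]
   → D = (-19, 8)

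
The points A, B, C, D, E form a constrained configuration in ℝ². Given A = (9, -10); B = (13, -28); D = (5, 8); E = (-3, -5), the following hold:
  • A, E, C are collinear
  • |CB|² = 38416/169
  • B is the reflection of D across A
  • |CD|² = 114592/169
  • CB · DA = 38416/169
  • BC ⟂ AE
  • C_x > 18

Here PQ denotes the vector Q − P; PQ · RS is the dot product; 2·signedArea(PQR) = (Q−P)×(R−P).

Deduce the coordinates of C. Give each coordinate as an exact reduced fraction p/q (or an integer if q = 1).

C = (3177/169, -2380/169)

1. C_x = 3177/169  [A, E, C are collinear ∩ BC ⟂ AE]
2. C_y = -2380/169  [A, E, C are collinear ∩ BC ⟂ AE]
   → C = (3177/169, -2380/169)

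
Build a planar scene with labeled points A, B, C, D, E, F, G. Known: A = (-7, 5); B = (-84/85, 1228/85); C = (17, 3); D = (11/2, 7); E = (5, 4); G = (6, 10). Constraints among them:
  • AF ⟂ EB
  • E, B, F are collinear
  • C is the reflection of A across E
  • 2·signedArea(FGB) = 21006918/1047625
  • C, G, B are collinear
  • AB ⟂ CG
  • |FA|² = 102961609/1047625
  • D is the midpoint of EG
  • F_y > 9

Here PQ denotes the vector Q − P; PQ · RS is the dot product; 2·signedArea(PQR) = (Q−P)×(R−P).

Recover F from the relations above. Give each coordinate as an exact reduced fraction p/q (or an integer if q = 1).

F = (1677161/1047625, 10402948/1047625)

1. F_x = 1677161/1047625  [E, B, F are collinear ∩ AF ⟂ EB]
2. F_y = 10402948/1047625  [E, B, F are collinear ∩ AF ⟂ EB]
   → F = (1677161/1047625, 10402948/1047625)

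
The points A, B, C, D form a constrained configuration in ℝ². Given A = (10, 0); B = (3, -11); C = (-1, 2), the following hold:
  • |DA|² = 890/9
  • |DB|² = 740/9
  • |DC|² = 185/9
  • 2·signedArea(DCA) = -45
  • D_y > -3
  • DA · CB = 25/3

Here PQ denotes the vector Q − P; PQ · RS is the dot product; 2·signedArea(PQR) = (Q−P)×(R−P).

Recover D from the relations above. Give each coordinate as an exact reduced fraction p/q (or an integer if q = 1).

D = (1/3, -7/3)

1. D_x = 1/3  [2·signedArea(DCA) = -45 ∩ DA · CB = 25/3]
2. D_y = -7/3  [2·signedArea(DCA) = -45 ∩ DA · CB = 25/3]
   → D = (1/3, -7/3)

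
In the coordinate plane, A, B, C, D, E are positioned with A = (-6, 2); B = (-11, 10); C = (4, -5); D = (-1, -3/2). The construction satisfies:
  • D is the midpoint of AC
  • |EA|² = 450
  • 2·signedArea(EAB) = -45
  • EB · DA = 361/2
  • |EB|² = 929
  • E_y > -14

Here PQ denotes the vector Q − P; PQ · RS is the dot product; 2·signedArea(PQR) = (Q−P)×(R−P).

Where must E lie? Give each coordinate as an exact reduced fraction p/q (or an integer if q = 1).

E = (9, -13)

1. E_x = 9  [2·signedArea(EAB) = -45 ∩ EB · DA = 361/2]
2. E_y = -13  [2·signedArea(EAB) = -45 ∩ EB · DA = 361/2]
   → E = (9, -13)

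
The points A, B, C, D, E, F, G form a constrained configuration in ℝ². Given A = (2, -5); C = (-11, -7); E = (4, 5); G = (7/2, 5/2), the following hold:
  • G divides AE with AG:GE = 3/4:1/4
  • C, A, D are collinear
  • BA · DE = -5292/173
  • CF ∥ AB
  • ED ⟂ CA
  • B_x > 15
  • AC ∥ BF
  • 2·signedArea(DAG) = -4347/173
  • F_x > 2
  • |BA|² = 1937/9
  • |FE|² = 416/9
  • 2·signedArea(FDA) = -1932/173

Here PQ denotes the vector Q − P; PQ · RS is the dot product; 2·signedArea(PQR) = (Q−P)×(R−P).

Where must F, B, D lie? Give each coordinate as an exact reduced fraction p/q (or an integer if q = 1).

1. D_x = 944/173  [C, A, D are collinear ∩ ED ⟂ CA]
2. D_y = -773/173  [C, A, D are collinear ∩ ED ⟂ CA]
   → D = (944/173, -773/173)
3. B_x = 47/3  [line 252/173·x + -1638/173·y + -3402/173 = 0 ∩ |BA|² = 1937/9]
4. B_y = 1/3  [line 252/173·x + -1638/173·y + -3402/173 = 0 ∩ |BA|² = 1937/9]
   → B = (47/3, 1/3)
5. F_x = 8/3  [2·signedArea(FDA) = -1932/173 ∩ CF ∥ AB]
6. F_y = -5/3  [2·signedArea(FDA) = -1932/173 ∩ CF ∥ AB]
   → F = (8/3, -5/3)

B = (47/3, 1/3)
D = (944/173, -773/173)
F = (8/3, -5/3)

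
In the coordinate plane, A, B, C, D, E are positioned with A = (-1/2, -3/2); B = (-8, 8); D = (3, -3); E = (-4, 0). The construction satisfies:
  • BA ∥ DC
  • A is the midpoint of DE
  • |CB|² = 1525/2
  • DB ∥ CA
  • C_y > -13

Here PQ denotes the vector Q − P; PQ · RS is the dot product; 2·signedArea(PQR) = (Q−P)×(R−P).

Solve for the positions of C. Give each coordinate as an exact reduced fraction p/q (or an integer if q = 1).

C = (21/2, -25/2)

1. C_x = 21/2  [DB ∥ CA ∩ BA ∥ DC]
2. C_y = -25/2  [DB ∥ CA ∩ BA ∥ DC]
   → C = (21/2, -25/2)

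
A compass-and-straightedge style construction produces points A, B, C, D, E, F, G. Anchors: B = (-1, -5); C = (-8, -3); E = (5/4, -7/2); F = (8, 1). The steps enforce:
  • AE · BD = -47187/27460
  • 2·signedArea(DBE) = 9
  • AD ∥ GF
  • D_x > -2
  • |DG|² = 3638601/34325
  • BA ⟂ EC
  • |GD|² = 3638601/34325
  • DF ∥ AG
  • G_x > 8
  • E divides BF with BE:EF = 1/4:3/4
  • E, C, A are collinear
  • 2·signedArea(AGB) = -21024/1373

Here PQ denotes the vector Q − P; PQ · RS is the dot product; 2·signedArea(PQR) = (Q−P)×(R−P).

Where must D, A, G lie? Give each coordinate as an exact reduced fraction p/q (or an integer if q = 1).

1. A_x = -1253/1373  [E, C, A are collinear ∩ BA ⟂ EC]
2. A_y = -4645/1373  [E, C, A are collinear ∩ BA ⟂ EC]
   → A = (-1253/1373, -4645/1373)
3. D_x = -8/5  [2·signedArea(DBE) = 9 ∩ AE · BD = -47187/27460]
4. D_y = -7/5  [2·signedArea(DBE) = 9 ∩ AE · BD = -47187/27460]
   → D = (-8/5, -7/5)
5. G_x = 59639/6865  [AD ∥ GF ∩ DF ∥ AG]
6. G_y = -6749/6865  [AD ∥ GF ∩ DF ∥ AG]
   → G = (59639/6865, -6749/6865)

A = (-1253/1373, -4645/1373)
D = (-8/5, -7/5)
G = (59639/6865, -6749/6865)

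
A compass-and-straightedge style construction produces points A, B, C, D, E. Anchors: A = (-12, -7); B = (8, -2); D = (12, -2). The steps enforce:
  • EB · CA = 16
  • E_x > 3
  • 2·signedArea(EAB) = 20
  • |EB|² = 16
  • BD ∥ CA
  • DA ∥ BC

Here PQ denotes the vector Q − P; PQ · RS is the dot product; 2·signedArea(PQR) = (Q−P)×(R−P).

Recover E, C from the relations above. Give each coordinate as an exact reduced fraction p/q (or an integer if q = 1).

C = (-16, -7)
E = (4, -2)

1. C_x = -16  [BD ∥ CA ∩ DA ∥ BC]
2. C_y = -7  [BD ∥ CA ∩ DA ∥ BC]
   → C = (-16, -7)
3. E_x = 4  [2·signedArea(EAB) = 20 ∩ EB · CA = 16]
4. E_y = -2  [2·signedArea(EAB) = 20 ∩ EB · CA = 16]
   → E = (4, -2)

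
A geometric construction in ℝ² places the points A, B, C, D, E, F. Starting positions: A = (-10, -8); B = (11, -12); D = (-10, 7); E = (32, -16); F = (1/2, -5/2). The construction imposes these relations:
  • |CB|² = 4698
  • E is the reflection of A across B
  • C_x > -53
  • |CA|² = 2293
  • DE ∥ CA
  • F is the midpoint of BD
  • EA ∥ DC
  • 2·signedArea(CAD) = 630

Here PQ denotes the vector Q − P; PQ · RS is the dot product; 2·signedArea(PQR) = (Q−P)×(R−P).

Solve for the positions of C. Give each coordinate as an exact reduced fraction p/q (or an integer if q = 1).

1. C_x = -52  [DE ∥ CA ∩ EA ∥ DC]
2. C_y = 15  [DE ∥ CA ∩ EA ∥ DC]
   → C = (-52, 15)

C = (-52, 15)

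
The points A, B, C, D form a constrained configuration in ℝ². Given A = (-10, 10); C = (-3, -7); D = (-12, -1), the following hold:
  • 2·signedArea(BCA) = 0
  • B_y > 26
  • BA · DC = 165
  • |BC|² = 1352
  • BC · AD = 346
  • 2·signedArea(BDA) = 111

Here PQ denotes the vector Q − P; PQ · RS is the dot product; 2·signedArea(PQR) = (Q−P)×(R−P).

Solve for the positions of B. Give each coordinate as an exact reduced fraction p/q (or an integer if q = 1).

B = (-17, 27)

1. B_x = -17  [2·signedArea(BCA) = 0 ∩ BC · AD = 346]
2. B_y = 27  [2·signedArea(BCA) = 0 ∩ BC · AD = 346]
   → B = (-17, 27)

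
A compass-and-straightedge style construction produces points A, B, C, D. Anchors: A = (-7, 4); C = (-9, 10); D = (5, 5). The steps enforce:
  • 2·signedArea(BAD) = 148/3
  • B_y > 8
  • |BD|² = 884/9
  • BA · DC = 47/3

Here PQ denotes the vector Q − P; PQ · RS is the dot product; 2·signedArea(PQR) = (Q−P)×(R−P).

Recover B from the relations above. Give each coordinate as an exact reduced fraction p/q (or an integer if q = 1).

1. B_x = -13/3  [BA · DC = 47/3 ∩ 2·signedArea(BAD) = 148/3]
2. B_y = 25/3  [BA · DC = 47/3 ∩ 2·signedArea(BAD) = 148/3]
   → B = (-13/3, 25/3)

B = (-13/3, 25/3)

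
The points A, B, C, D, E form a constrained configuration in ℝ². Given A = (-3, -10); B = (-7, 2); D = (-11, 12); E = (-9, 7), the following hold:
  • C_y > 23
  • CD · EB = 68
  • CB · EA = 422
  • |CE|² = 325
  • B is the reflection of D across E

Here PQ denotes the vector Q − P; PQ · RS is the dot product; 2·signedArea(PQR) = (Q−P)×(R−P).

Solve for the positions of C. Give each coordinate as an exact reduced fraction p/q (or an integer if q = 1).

C = (-15, 24)

1. C_x = -15  [CD · EB = 68 ∩ CB · EA = 422]
2. C_y = 24  [CD · EB = 68 ∩ CB · EA = 422]
   → C = (-15, 24)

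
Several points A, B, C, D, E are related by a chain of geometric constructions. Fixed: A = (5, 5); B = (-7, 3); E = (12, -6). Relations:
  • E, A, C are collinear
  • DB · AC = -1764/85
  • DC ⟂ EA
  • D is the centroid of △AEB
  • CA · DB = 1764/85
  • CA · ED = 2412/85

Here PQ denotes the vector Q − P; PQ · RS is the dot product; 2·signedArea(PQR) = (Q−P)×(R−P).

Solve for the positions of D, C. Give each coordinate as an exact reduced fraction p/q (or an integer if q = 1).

1. D_x = 10/3  [D is the centroid of △AEB]
2. D_y = 2/3  [D is the centroid of △AEB]
   → D = (10/3, 2/3)
3. C_x = 551/85  [E, A, C are collinear ∩ DC ⟂ EA]
4. C_y = 227/85  [E, A, C are collinear ∩ DC ⟂ EA]
   → C = (551/85, 227/85)

C = (551/85, 227/85)
D = (10/3, 2/3)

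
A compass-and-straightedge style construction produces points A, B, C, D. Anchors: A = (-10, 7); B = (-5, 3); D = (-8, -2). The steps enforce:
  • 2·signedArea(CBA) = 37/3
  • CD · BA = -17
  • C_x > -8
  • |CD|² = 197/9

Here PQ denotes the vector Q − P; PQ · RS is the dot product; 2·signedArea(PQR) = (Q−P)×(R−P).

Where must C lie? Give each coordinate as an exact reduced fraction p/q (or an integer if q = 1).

1. C_x = -23/3  [CD · BA = -17 ∩ 2·signedArea(CBA) = 37/3]
2. C_y = 8/3  [CD · BA = -17 ∩ 2·signedArea(CBA) = 37/3]
   → C = (-23/3, 8/3)

C = (-23/3, 8/3)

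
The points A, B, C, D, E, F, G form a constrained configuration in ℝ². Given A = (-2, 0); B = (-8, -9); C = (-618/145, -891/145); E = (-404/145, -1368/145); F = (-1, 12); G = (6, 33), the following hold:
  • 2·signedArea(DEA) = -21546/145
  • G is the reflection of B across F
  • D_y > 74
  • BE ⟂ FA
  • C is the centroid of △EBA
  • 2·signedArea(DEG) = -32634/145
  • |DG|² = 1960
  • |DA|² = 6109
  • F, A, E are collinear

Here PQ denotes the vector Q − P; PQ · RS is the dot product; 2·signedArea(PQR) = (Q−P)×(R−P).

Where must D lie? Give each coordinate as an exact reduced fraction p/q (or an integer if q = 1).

D = (20, 75)

1. D_x = 20  [2·signedArea(DEG) = -32634/145 ∩ 2·signedArea(DEA) = -21546/145]
2. D_y = 75  [2·signedArea(DEG) = -32634/145 ∩ 2·signedArea(DEA) = -21546/145]
   → D = (20, 75)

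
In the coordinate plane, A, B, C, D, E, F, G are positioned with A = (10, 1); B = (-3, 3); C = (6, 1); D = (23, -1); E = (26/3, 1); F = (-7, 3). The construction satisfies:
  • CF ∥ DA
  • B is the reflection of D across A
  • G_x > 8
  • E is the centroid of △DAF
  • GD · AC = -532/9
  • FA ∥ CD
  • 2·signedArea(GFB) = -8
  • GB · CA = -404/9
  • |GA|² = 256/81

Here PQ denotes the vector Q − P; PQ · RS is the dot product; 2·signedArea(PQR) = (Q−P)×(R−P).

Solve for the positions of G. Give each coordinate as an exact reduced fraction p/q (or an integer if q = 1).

1. G_x = 74/9  [2·signedArea(GFB) = -8 ∩ GD · AC = -532/9]
2. G_y = 1  [2·signedArea(GFB) = -8 ∩ GD · AC = -532/9]
   → G = (74/9, 1)

G = (74/9, 1)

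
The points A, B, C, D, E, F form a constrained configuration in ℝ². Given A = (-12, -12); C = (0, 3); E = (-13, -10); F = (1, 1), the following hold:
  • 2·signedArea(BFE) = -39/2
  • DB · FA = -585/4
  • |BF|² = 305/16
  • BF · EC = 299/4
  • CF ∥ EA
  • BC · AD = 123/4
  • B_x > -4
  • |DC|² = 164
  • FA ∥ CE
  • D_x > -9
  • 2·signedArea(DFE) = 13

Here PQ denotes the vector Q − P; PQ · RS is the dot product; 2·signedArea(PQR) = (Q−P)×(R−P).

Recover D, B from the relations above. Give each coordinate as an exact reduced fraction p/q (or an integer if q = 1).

B = (-3, -3/4)
D = (-8, -7)

1. B_x = -3  [BF · EC = 299/4 ∩ 2·signedArea(BFE) = -39/2]
2. B_y = -3/4  [BF · EC = 299/4 ∩ 2·signedArea(BFE) = -39/2]
   → B = (-3, -3/4)
3. D_x = -8  [2·signedArea(DFE) = 13 ∩ BC · AD = 123/4]
4. D_y = -7  [2·signedArea(DFE) = 13 ∩ BC · AD = 123/4]
   → D = (-8, -7)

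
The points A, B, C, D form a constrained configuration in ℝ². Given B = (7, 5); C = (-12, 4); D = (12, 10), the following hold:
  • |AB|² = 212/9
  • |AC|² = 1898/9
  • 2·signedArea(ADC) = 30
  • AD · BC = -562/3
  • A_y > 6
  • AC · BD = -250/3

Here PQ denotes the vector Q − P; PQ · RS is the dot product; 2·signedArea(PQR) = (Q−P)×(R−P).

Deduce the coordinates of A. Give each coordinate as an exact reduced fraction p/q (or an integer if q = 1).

A = (7/3, 19/3)

1. A_x = 7/3  [2·signedArea(ADC) = 30 ∩ AC · BD = -250/3]
2. A_y = 19/3  [2·signedArea(ADC) = 30 ∩ AC · BD = -250/3]
   → A = (7/3, 19/3)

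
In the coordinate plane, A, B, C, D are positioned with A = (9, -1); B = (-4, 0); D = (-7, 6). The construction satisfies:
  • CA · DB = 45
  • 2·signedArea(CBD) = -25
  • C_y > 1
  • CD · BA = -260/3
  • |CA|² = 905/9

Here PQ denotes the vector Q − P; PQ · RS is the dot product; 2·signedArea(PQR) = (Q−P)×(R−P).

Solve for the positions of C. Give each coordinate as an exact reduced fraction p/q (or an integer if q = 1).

C = (-2/3, 5/3)

1. C_x = -2/3  [2·signedArea(CBD) = -25 ∩ CA · DB = 45]
2. C_y = 5/3  [2·signedArea(CBD) = -25 ∩ CA · DB = 45]
   → C = (-2/3, 5/3)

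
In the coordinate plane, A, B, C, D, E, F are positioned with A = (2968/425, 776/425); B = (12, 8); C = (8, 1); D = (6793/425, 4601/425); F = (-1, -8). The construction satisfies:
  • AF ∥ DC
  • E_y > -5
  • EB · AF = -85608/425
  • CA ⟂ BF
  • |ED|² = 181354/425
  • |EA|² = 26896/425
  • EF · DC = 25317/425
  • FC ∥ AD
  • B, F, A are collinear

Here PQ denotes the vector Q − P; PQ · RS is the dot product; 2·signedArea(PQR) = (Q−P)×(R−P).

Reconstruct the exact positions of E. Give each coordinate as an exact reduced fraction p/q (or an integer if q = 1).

1. E_x = 836/425  [line 3393/425·x + 4176/425·y + 11484/425 = 0 ∩ |ED|² = 181354/425]
2. E_y = -1848/425  [line 3393/425·x + 4176/425·y + 11484/425 = 0 ∩ |ED|² = 181354/425]
   → E = (836/425, -1848/425)

E = (836/425, -1848/425)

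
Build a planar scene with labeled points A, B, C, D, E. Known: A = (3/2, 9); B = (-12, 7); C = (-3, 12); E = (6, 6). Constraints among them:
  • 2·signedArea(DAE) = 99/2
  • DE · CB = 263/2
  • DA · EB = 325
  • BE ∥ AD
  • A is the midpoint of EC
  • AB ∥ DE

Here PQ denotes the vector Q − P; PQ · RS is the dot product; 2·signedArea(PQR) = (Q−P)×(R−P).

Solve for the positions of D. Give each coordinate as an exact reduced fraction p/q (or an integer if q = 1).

1. D_x = 39/2  [AB ∥ DE ∩ BE ∥ AD]
2. D_y = 8  [AB ∥ DE ∩ BE ∥ AD]
   → D = (39/2, 8)

D = (39/2, 8)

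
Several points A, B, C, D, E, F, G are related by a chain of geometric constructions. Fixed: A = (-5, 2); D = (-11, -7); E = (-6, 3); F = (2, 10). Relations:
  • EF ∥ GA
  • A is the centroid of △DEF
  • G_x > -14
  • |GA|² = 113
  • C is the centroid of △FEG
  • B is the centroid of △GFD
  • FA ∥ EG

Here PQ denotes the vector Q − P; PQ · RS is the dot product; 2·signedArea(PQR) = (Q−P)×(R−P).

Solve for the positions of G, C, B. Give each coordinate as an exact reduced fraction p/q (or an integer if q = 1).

B = (-22/3, -2/3)
C = (-17/3, 8/3)
G = (-13, -5)

1. G_x = -13  [EF ∥ GA ∩ FA ∥ EG]
2. G_y = -5  [EF ∥ GA ∩ FA ∥ EG]
   → G = (-13, -5)
3. C_x = -17/3  [C is the centroid of △FEG]
4. C_y = 8/3  [C is the centroid of △FEG]
   → C = (-17/3, 8/3)
5. B_x = -22/3  [B is the centroid of △GFD]
6. B_y = -2/3  [B is the centroid of △GFD]
   → B = (-22/3, -2/3)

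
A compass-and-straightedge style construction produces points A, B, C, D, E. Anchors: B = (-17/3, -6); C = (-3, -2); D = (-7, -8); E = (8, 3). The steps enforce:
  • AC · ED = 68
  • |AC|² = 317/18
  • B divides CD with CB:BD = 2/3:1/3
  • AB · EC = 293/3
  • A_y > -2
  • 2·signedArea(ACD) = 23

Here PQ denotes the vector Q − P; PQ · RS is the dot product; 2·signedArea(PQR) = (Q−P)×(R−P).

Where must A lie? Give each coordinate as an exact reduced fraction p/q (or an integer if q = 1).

A = (7/6, -3/2)

1. A_x = 7/6  [AC · ED = 68 ∩ AB · EC = 293/3]
2. A_y = -3/2  [AC · ED = 68 ∩ AB · EC = 293/3]
   → A = (7/6, -3/2)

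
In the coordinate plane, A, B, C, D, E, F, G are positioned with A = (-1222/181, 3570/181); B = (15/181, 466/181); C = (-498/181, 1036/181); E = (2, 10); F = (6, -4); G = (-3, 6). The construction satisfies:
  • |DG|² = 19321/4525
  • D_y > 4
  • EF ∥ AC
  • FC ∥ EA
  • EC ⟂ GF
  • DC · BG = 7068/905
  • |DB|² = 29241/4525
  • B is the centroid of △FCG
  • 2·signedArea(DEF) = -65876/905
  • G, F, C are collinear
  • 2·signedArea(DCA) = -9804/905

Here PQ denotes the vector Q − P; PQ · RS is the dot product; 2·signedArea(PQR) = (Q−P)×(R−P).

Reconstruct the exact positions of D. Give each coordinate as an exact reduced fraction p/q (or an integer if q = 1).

1. D_x = -1464/905  [2·signedArea(DEF) = -65876/905 ∩ DC · BG = 7068/905]
2. D_y = 808/181  [2·signedArea(DEF) = -65876/905 ∩ DC · BG = 7068/905]
   → D = (-1464/905, 808/181)

D = (-1464/905, 808/181)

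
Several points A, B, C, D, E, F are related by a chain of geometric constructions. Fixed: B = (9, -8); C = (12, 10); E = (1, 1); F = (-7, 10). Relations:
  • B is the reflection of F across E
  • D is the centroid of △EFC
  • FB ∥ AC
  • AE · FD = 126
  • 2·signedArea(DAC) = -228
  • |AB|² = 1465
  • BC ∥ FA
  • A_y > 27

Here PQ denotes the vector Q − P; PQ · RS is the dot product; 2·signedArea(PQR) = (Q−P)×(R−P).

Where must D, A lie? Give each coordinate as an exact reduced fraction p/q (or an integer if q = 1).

A = (-4, 28)
D = (2, 7)

1. D_x = 2  [D is the centroid of △EFC]
2. D_y = 7  [D is the centroid of △EFC]
   → D = (2, 7)
3. A_x = -4  [FB ∥ AC ∩ BC ∥ FA]
4. A_y = 28  [FB ∥ AC ∩ BC ∥ FA]
   → A = (-4, 28)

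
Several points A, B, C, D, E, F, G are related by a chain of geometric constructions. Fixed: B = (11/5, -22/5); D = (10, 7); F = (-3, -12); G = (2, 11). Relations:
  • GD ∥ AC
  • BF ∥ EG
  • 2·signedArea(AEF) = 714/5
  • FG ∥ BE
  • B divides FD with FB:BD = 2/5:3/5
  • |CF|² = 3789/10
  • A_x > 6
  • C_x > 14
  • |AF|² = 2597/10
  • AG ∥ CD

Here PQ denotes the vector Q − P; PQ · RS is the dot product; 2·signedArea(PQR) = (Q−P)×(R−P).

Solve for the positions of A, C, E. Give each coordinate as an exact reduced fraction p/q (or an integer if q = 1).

A = (61/10, 13/10)
C = (141/10, -27/10)
E = (36/5, 93/5)

1. E_x = 36/5  [BF ∥ EG ∩ FG ∥ BE]
2. E_y = 93/5  [BF ∥ EG ∩ FG ∥ BE]
   → E = (36/5, 93/5)
3. A_x = 61/10  [line 153/5·x + -51/5·y + -867/5 = 0 ∩ |AF|² = 2597/10]
4. A_y = 13/10  [line 153/5·x + -51/5·y + -867/5 = 0 ∩ |AF|² = 2597/10]
   → A = (61/10, 13/10)
5. C_x = 141/10  [AG ∥ CD ∩ GD ∥ AC]
6. C_y = -27/10  [AG ∥ CD ∩ GD ∥ AC]
   → C = (141/10, -27/10)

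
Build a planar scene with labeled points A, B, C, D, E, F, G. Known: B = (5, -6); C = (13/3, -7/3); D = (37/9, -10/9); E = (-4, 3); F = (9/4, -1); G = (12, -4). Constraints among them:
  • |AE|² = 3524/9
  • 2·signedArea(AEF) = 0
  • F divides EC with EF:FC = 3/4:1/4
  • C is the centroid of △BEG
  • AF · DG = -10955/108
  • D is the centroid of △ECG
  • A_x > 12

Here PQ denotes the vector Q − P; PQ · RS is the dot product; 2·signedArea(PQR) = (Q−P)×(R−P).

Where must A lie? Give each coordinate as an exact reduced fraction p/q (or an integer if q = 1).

A = (38/3, -23/3)

1. A_x = 38/3  [2·signedArea(AEF) = 0 ∩ AF · DG = -10955/108]
2. A_y = -23/3  [2·signedArea(AEF) = 0 ∩ AF · DG = -10955/108]
   → A = (38/3, -23/3)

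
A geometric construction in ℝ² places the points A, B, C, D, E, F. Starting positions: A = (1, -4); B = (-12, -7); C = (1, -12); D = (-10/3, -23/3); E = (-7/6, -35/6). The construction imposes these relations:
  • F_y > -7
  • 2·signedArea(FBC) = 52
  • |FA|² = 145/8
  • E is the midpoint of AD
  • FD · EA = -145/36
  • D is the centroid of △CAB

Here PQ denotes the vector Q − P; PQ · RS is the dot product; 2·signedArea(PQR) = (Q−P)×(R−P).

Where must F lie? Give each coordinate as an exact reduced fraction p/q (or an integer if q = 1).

F = (-9/4, -27/4)

1. F_x = -9/4  [2·signedArea(FBC) = 52 ∩ FD · EA = -145/36]
2. F_y = -27/4  [2·signedArea(FBC) = 52 ∩ FD · EA = -145/36]
   → F = (-9/4, -27/4)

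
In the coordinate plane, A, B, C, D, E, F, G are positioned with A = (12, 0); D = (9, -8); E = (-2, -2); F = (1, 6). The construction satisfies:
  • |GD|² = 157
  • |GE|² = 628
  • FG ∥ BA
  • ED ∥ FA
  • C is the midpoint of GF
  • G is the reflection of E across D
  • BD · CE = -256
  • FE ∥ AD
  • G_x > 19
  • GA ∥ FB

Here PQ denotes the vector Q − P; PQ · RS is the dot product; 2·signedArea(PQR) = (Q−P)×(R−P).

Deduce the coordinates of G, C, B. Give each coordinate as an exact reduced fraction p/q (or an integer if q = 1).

1. G_x = 20  [G is the reflection of E across D]
2. G_y = -14  [G is the reflection of E across D]
   → G = (20, -14)
3. C_x = 21/2  [C is the midpoint of GF]
4. C_y = -4  [C is the midpoint of GF]
   → C = (21/2, -4)
5. B_x = -7  [FG ∥ BA ∩ GA ∥ FB]
6. B_y = 20  [FG ∥ BA ∩ GA ∥ FB]
   → B = (-7, 20)

B = (-7, 20)
C = (21/2, -4)
G = (20, -14)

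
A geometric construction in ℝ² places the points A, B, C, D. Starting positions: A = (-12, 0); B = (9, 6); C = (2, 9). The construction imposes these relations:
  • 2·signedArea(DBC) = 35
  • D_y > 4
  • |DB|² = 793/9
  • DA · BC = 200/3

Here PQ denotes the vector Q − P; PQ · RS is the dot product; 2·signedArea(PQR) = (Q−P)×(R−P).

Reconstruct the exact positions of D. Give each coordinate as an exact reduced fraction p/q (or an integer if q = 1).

D = (-1/3, 5)

1. D_x = -1/3  [2·signedArea(DBC) = 35 ∩ DA · BC = 200/3]
2. D_y = 5  [2·signedArea(DBC) = 35 ∩ DA · BC = 200/3]
   → D = (-1/3, 5)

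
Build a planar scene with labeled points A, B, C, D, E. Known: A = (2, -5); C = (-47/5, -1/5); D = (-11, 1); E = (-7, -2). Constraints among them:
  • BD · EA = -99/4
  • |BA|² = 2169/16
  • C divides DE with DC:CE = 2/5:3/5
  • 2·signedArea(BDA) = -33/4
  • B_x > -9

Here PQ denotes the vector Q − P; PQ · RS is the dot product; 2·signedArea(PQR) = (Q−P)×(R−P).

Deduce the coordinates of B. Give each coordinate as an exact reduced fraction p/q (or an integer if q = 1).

1. B_x = -44/5  [BD · EA = -99/4 ∩ 2·signedArea(BDA) = -33/4]
2. B_y = -13/20  [BD · EA = -99/4 ∩ 2·signedArea(BDA) = -33/4]
   → B = (-44/5, -13/20)

B = (-44/5, -13/20)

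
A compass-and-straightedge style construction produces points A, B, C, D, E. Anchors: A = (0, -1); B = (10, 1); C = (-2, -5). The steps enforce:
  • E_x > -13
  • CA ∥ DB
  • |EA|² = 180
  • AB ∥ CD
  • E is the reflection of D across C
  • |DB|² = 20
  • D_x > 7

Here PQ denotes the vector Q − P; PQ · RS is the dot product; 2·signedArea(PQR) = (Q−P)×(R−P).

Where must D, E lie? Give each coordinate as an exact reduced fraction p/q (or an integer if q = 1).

1. D_x = 8  [CA ∥ DB ∩ AB ∥ CD]
2. D_y = -3  [CA ∥ DB ∩ AB ∥ CD]
   → D = (8, -3)
3. E_x = -12  [E is the reflection of D across C]
4. E_y = -7  [E is the reflection of D across C]
   → E = (-12, -7)

D = (8, -3)
E = (-12, -7)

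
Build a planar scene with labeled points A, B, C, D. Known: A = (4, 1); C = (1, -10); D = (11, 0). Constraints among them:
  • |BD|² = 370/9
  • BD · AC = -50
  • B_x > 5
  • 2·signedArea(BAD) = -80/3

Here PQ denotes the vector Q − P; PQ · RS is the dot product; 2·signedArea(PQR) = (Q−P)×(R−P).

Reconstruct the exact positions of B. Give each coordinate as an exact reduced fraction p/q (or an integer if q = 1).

1. B_x = 16/3  [2·signedArea(BAD) = -80/3 ∩ BD · AC = -50]
2. B_y = -3  [2·signedArea(BAD) = -80/3 ∩ BD · AC = -50]
   → B = (16/3, -3)

B = (16/3, -3)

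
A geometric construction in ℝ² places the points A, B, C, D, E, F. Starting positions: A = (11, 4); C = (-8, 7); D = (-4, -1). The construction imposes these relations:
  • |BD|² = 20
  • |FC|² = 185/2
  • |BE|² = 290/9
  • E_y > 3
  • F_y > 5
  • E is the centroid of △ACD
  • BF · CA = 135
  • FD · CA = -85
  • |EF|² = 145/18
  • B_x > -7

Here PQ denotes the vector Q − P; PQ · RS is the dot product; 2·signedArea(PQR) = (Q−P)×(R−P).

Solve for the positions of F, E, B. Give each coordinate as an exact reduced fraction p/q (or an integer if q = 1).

1. F_x = 3/2  [line -19·x + 3·y + 12 = 0 ∩ |FC|² = 185/2]
2. F_y = 11/2  [line -19·x + 3·y + 12 = 0 ∩ |FC|² = 185/2]
   → F = (3/2, 11/2)
3. E_x = -1/3  [E is the centroid of △ACD]
4. E_y = 10/3  [E is the centroid of △ACD]
   → E = (-1/3, 10/3)
5. B_x = -6  [line -19·x + 3·y + -123 = 0 ∩ |BD|² = 20]
6. B_y = 3  [line -19·x + 3·y + -123 = 0 ∩ |BD|² = 20]
   → B = (-6, 3)

B = (-6, 3)
E = (-1/3, 10/3)
F = (3/2, 11/2)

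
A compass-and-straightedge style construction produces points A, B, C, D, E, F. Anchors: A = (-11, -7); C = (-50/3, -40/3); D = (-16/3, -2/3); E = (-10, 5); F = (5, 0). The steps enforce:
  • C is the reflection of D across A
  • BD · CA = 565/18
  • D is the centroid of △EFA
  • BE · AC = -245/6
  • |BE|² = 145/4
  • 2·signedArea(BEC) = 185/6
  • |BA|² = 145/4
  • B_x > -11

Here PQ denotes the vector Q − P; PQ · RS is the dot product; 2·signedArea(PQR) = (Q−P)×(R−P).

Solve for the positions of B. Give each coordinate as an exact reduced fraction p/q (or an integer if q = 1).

1. B_x = -21/2  [2·signedArea(BEC) = 185/6 ∩ BD · CA = 565/18]
2. B_y = -1  [2·signedArea(BEC) = 185/6 ∩ BD · CA = 565/18]
   → B = (-21/2, -1)

B = (-21/2, -1)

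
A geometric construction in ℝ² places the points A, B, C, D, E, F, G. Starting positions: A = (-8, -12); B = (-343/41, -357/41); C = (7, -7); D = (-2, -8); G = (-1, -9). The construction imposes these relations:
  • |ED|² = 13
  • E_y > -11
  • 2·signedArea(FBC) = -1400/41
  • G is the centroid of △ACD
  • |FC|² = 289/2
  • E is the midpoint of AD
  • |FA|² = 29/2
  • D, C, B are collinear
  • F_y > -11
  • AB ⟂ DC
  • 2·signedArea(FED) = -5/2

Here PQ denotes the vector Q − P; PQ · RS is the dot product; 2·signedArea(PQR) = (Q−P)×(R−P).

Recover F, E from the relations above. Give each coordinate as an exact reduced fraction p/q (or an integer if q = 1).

E = (-5, -10)
F = (-9/2, -21/2)

1. F_x = -9/2  [line -70/41·x + 630/41·y + 6300/41 = 0 ∩ |FA|² = 29/2]
2. F_y = -21/2  [line -70/41·x + 630/41·y + 6300/41 = 0 ∩ |FA|² = 29/2]
   → F = (-9/2, -21/2)
3. E_x = -5  [2·signedArea(FED) = -5/2 ∩ E is the midpoint of AD]
4. E_y = -10  [2·signedArea(FED) = -5/2 ∩ E is the midpoint of AD]
   → E = (-5, -10)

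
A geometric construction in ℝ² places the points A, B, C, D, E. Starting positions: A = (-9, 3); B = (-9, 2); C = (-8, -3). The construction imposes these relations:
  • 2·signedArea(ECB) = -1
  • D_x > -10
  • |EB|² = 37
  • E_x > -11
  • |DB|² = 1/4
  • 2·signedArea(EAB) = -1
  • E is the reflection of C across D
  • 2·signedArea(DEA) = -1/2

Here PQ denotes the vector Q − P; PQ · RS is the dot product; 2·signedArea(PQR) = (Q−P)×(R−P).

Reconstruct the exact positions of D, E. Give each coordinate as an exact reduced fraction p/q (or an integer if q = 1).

D = (-9, 5/2)
E = (-10, 8)

1. E_x = -10  [2·signedArea(EAB) = -1 ∩ 2·signedArea(ECB) = -1]
2. E_y = 8  [2·signedArea(EAB) = -1 ∩ 2·signedArea(ECB) = -1]
   → E = (-10, 8)
3. D_x = -9  [2·signedArea(DEA) = -1/2 ∩ E is the reflection of C across D]
4. D_y = 5/2  [2·signedArea(DEA) = -1/2 ∩ E is the reflection of C across D]
   → D = (-9, 5/2)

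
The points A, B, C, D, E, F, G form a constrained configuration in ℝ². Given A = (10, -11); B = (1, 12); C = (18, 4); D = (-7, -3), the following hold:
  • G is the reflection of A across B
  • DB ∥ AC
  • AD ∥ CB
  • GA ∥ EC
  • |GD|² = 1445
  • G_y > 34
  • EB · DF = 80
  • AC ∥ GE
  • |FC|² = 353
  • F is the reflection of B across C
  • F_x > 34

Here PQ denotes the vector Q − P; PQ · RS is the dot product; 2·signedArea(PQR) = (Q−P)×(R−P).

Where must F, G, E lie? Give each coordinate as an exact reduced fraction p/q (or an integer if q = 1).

1. F_x = 35  [F is the reflection of B across C]
2. F_y = -4  [F is the reflection of B across C]
   → F = (35, -4)
3. G_x = -8  [G is the reflection of A across B]
4. G_y = 35  [G is the reflection of A across B]
   → G = (-8, 35)
5. E_x = 0  [GA ∥ EC ∩ AC ∥ GE]
6. E_y = 50  [GA ∥ EC ∩ AC ∥ GE]
   → E = (0, 50)

E = (0, 50)
F = (35, -4)
G = (-8, 35)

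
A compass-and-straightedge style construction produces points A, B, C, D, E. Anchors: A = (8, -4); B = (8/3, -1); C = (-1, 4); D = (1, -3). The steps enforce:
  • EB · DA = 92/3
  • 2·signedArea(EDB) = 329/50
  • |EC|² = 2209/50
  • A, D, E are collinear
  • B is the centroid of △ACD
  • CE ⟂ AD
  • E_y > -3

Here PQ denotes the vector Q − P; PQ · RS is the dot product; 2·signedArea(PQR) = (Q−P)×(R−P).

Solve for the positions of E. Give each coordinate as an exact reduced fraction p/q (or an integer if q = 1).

E = (-97/50, -129/50)

1. E_x = -97/50  [A, D, E are collinear ∩ CE ⟂ AD]
2. E_y = -129/50  [A, D, E are collinear ∩ CE ⟂ AD]
   → E = (-97/50, -129/50)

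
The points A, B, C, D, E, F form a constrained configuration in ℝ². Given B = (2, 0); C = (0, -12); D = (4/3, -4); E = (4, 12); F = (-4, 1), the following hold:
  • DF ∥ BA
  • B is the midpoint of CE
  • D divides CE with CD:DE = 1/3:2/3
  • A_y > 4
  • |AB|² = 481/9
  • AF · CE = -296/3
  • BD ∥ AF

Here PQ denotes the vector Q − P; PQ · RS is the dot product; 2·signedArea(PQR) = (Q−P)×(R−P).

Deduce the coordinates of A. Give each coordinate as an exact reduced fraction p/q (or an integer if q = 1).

1. A_x = -10/3  [BD ∥ AF ∩ DF ∥ BA]
2. A_y = 5  [BD ∥ AF ∩ DF ∥ BA]
   → A = (-10/3, 5)

A = (-10/3, 5)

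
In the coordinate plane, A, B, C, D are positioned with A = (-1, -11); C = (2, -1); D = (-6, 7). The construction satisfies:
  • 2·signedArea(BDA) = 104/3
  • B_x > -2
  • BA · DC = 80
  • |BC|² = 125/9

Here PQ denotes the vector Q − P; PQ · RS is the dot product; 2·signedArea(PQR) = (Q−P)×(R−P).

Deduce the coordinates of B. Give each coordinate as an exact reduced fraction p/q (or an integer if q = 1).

B = (-5/3, -5/3)

1. B_x = -5/3  [2·signedArea(BDA) = 104/3 ∩ BA · DC = 80]
2. B_y = -5/3  [2·signedArea(BDA) = 104/3 ∩ BA · DC = 80]
   → B = (-5/3, -5/3)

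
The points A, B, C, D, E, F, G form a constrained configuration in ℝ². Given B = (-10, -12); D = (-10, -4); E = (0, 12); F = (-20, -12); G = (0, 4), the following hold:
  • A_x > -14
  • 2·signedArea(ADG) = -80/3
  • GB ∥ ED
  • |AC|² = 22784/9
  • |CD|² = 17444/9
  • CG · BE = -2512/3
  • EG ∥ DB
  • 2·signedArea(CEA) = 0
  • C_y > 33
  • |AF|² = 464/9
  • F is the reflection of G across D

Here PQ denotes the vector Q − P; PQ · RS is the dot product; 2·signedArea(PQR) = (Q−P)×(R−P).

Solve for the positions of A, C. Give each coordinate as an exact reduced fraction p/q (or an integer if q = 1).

A = (-40/3, -28/3)
C = (40/3, 100/3)

1. A_x = -40/3  [line -8·x + 10·y + -40/3 = 0 ∩ |AF|² = 464/9]
2. A_y = -28/3  [line -8·x + 10·y + -40/3 = 0 ∩ |AF|² = 464/9]
   → A = (-40/3, -28/3)
3. C_x = 40/3  [2·signedArea(CEA) = 0 ∩ CG · BE = -2512/3]
4. C_y = 100/3  [2·signedArea(CEA) = 0 ∩ CG · BE = -2512/3]
   → C = (40/3, 100/3)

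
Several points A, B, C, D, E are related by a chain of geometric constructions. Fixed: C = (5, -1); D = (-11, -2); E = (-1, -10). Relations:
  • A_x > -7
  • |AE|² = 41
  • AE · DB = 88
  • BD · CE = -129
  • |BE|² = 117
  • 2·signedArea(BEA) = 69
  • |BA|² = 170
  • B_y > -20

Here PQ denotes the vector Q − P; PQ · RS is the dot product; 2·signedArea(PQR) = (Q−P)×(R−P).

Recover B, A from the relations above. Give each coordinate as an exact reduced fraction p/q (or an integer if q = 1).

A = (-6, -6)
B = (-7, -19)

1. B_x = -7  [line 6·x + 9·y + 213 = 0 ∩ |BE|² = 117]
2. B_y = -19  [line 6·x + 9·y + 213 = 0 ∩ |BE|² = 117]
   → B = (-7, -19)
3. A_x = -6  [2·signedArea(BEA) = 69 ∩ AE · DB = 88]
4. A_y = -6  [2·signedArea(BEA) = 69 ∩ AE · DB = 88]
   → A = (-6, -6)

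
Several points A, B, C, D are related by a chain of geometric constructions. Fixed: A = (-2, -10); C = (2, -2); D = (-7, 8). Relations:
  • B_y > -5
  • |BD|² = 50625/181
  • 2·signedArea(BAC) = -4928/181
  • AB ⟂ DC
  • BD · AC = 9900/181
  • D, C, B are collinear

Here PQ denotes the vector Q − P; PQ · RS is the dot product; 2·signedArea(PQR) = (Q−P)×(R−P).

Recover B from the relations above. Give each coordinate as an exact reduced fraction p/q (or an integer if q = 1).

B = (758/181, -802/181)

1. B_x = 758/181  [D, C, B are collinear ∩ AB ⟂ DC]
2. B_y = -802/181  [D, C, B are collinear ∩ AB ⟂ DC]
   → B = (758/181, -802/181)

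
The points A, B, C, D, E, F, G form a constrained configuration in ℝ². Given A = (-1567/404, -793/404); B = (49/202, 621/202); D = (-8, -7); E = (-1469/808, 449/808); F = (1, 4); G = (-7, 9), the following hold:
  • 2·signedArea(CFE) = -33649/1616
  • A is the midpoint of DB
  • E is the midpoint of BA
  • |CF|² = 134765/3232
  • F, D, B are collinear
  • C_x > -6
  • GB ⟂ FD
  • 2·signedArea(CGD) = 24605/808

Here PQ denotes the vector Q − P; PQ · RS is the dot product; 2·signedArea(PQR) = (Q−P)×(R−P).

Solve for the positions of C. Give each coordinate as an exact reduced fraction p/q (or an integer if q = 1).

1. C_x = -4395/808  [2·signedArea(CFE) = -33649/1616 ∩ 2·signedArea(CGD) = 24605/808]
2. C_y = 2843/808  [2·signedArea(CFE) = -33649/1616 ∩ 2·signedArea(CGD) = 24605/808]
   → C = (-4395/808, 2843/808)

C = (-4395/808, 2843/808)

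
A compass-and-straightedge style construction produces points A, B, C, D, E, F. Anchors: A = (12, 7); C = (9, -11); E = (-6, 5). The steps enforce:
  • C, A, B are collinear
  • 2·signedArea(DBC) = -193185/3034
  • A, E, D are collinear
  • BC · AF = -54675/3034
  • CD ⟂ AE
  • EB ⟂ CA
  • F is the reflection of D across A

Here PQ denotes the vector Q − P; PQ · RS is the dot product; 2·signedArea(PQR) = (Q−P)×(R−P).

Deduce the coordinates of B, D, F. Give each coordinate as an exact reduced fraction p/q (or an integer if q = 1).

1. B_x = 414/37  [C, A, B are collinear ∩ EB ⟂ CA]
2. B_y = 79/37  [C, A, B are collinear ∩ EB ⟂ CA]
   → B = (414/37, 79/37)
3. D_x = 579/82  [A, E, D are collinear ∩ CD ⟂ AE]
4. D_y = 529/82  [A, E, D are collinear ∩ CD ⟂ AE]
   → D = (579/82, 529/82)
5. F_x = 1389/82  [F is the reflection of D across A]
6. F_y = 619/82  [F is the reflection of D across A]
   → F = (1389/82, 619/82)

B = (414/37, 79/37)
D = (579/82, 529/82)
F = (1389/82, 619/82)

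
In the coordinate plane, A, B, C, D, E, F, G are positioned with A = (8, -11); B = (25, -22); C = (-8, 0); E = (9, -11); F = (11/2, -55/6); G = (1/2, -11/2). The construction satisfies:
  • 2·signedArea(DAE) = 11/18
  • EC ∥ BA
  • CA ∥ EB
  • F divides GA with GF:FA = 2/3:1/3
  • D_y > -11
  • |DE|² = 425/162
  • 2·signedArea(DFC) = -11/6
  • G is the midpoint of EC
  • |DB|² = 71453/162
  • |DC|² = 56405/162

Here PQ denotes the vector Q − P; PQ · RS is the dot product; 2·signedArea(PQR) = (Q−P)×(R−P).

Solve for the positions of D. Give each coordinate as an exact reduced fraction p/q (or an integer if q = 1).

D = (15/2, -187/18)

1. D_x = 15/2  [2·signedArea(DAE) = 11/18 ∩ 2·signedArea(DFC) = -11/6]
2. D_y = -187/18  [2·signedArea(DAE) = 11/18 ∩ 2·signedArea(DFC) = -11/6]
   → D = (15/2, -187/18)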